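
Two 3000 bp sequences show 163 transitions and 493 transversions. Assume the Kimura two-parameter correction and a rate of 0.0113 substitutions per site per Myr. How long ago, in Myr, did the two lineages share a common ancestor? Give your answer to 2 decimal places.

P = 163/3000 ≈ 0.054333 and Q = 493/3000 ≈ 0.164333.
Under the Kimura two-parameter model, d = −½ ln(1 − 2P − Q) − ¼ ln(1 − 2Q).
1 − 2P − Q = 0.727001, giving −½ ln(0.727001) = 0.159414.
1 − 2Q = 0.671334, giving −¼ ln(0.671334) = 0.099622.
d = 0.159414 + 0.099622 = 0.259036.
Under a molecular clock d = 2μt, so t = d/(2μ) = 0.259036 / (2 × 0.0113) = 11.46 Myr.

11.46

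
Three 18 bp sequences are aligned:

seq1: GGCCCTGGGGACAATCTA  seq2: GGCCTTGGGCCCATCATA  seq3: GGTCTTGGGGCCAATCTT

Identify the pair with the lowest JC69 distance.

seq1 and seq3

seq1–seq2: 6/18 differ, p = 0.333, d = 0.441.
seq1–seq3: 4/18 differ, p = 0.222, d = 0.264.
seq2–seq3: 6/18 differ, p = 0.333, d = 0.441.
The smallest distance is between seq1 and seq3.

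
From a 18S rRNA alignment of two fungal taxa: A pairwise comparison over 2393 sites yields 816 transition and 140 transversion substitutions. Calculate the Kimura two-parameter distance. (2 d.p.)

0.71

P = 816/2393 ≈ 0.340995 and Q = 140/2393 ≈ 0.058504.
Under the Kimura two-parameter model, d = −½ ln(1 − 2P − Q) − ¼ ln(1 − 2Q).
1 − 2P − Q = 0.259506, giving −½ ln(0.259506) = 0.674488.
1 − 2Q = 0.882992, giving −¼ ln(0.882992) = 0.031110.
d = 0.674488 + 0.031110 = 0.705598.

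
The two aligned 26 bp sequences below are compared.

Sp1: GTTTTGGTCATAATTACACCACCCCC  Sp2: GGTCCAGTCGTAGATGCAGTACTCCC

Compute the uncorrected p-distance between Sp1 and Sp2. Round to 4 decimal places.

0.4231

The sequences differ at 11 of 26 positions.
p = 11/26 = 0.423076… ≈ 0.4231 (to 4 d.p.).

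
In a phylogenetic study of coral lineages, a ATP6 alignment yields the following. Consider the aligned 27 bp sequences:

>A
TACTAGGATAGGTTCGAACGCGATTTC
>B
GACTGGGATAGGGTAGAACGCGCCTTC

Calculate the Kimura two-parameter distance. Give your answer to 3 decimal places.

Of 27 sites, 2 differences are transitions and 4 are transversions, so P = 2/27 ≈ 0.074074 and Q = 4/27 ≈ 0.148148.
Under the Kimura two-parameter model, d = −½ ln(1 − 2P − Q) − ¼ ln(1 − 2Q).
1 − 2P − Q = 0.703704, giving −½ ln(0.703704) = 0.175699.
1 − 2Q = 0.703704, giving −¼ ln(0.703704) = 0.087849.
d = 0.175699 + 0.087849 = 0.263548.

0.264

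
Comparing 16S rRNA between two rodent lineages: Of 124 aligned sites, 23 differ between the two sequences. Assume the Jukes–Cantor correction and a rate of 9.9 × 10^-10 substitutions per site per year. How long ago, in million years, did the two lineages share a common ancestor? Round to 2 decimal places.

107.62

p = 23/124 ≈ 0.185484.
d = −(3/4) ln(1 − 4p/3) = −0.75 ln(1 − 0.247312) = −0.75 ln(0.752688)
  = −0.75 × (-0.284104) = 0.213078 substitutions/site.
Under a molecular clock d = 2μt, so t = d/(2μ) = 0.213078 / (2 × 9.9 × 10^-10) = 107.62 million years.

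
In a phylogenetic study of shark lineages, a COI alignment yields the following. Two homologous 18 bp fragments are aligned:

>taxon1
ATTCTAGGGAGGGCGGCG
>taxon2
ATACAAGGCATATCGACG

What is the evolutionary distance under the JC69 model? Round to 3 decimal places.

0.548

The sequences differ at 7 of 18 sites (3, 5, 9, 11, 12, 13, 16), so p = 7/18 ≈ 0.388889.
d = −(3/4) ln(1 − 4p/3) = −0.75 ln(1 − 0.518519) = −0.75 ln(0.481481)
  = −0.75 × (-0.730889) = 0.548167 substitutions/site.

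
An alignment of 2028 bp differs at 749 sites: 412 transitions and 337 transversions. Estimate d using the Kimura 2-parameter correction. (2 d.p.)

0.53

P = 412/2028 ≈ 0.203156 and Q = 337/2028 ≈ 0.166174.
Under the Kimura two-parameter model, d = −½ ln(1 − 2P − Q) − ¼ ln(1 − 2Q).
1 − 2P − Q = 0.427514, giving −½ ln(0.427514) = 0.424884.
1 − 2Q = 0.667652, giving −¼ ln(0.667652) = 0.100997.
d = 0.424884 + 0.100997 = 0.525881.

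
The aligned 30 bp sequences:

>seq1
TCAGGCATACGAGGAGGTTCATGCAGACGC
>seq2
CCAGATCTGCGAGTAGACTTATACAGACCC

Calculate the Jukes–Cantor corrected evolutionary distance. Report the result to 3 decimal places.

0.503

The sequences differ at 11 of 30 sites, so p = 11/30 ≈ 0.366667.
d = −(3/4) ln(1 − 4p/3) = −0.75 ln(1 − 0.488889) = −0.75 ln(0.511111)
  = −0.75 × (-0.671168) = 0.503376 substitutions/site.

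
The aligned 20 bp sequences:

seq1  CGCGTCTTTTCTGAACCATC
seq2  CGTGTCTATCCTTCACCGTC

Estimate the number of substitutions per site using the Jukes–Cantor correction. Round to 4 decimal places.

0.3831

The sequences differ at 6 of 20 sites (3, 8, 10, 13, 14, 18), so p = 6/20 = 0.3.
d = −(3/4) ln(1 − 4p/3) = −0.75 ln(1 − 0.4) = −0.75 ln(0.6)
  = −0.75 × (-0.510826) = 0.383120 substitutions/site.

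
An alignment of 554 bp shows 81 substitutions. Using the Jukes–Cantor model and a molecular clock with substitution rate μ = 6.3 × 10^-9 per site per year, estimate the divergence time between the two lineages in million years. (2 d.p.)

12.91

p = 81/554 ≈ 0.146209.
d = −(3/4) ln(1 − 4p/3) = −0.75 ln(1 − 0.194945) = −0.75 ln(0.805055)
  = −0.75 × (-0.216845) = 0.162634 substitutions/site.
Under a molecular clock d = 2μt, so t = d/(2μ) = 0.162634 / (2 × 6.3 × 10^-9) = 12.91 million years.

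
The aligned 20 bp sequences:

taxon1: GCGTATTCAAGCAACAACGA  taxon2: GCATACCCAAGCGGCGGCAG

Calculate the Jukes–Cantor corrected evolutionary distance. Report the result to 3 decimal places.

The sequences differ at 9 of 20 sites (3, 6, 7, 13, 14, 16, 17, 19, 20), so p = 9/20 = 0.45.
d = −(3/4) ln(1 − 4p/3) = −0.75 ln(1 − 0.6) = −0.75 ln(0.4)
  = −0.75 × (-0.916291) = 0.687218 substitutions/site.

0.687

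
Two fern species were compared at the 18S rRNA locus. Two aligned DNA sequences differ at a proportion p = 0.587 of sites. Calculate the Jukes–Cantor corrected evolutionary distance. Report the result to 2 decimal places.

d = −(3/4) ln(1 − 4p/3) = −0.75 ln(1 − 0.782667) = −0.75 ln(0.217333)
  = −0.75 × (-1.526325) = 1.144744 substitutions/site.

1.14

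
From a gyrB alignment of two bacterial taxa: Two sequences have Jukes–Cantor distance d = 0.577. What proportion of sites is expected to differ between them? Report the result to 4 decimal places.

p = (3/4)(1 − e^(−4d/3)) = 0.75 × (1 − e^(-0.769333)) = 0.75 × (1 − 0.463322) = 0.402509.

0.4025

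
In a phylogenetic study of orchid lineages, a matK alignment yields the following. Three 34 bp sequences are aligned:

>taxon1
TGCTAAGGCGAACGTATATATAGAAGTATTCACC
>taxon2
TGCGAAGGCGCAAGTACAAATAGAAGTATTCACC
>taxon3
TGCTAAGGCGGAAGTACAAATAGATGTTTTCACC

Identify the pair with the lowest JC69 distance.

taxon1–taxon2: 5/34 differ, p = 0.147, d = 0.164.
taxon1–taxon3: 6/34 differ, p = 0.176, d = 0.201.
taxon2–taxon3: 4/34 differ, p = 0.118, d = 0.128.
The smallest distance is between taxon2 and taxon3.

taxon2 and taxon3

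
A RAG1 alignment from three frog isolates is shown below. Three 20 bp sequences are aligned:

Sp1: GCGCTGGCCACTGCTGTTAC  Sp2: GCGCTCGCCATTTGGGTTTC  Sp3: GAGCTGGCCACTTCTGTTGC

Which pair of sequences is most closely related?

Sp1 and Sp3

Sp1–Sp2: 6/20 differ, p = 0.300, d = 0.383.
Sp1–Sp3: 3/20 differ, p = 0.150, d = 0.167.
Sp2–Sp3: 6/20 differ, p = 0.300, d = 0.383.
The smallest distance is between Sp1 and Sp3.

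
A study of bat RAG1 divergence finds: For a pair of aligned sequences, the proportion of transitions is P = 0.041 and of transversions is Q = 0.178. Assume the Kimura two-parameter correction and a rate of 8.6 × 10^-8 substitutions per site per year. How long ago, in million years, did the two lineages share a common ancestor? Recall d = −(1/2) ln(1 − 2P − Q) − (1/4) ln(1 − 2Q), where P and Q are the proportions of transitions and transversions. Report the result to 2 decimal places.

Under the Kimura two-parameter model, d = −½ ln(1 − 2P − Q) − ¼ ln(1 − 2Q).
1 − 2P − Q = 0.74, giving −½ ln(0.74) = 0.150553.
1 − 2Q = 0.644, giving −¼ ln(0.644) = 0.110014.
d = 0.150553 + 0.110014 = 0.260567.
Under a molecular clock d = 2μt, so t = d/(2μ) = 0.260567 / (2 × 8.6 × 10^-8) = 1.51 million years.

1.51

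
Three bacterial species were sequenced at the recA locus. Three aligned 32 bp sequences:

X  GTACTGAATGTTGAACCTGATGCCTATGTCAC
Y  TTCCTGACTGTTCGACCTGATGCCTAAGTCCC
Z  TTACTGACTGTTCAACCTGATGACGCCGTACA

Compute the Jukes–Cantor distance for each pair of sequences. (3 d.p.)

X–Y: 7/32 sites differ → p = 0.21875, d = −0.75 ln(1 − 0.291667) = 0.258631 ≈ 0.259.
X–Z: 10/32 sites differ → p = 0.3125, d = −0.75 ln(1 − 0.416667) = 0.404248 ≈ 0.404.
Y–Z: 8/32 sites differ → p = 0.25, d = −0.75 ln(1 − 0.333333) = 0.304098 ≈ 0.304.

d(X,Y) = 0.259, d(X,Z) = 0.404, d(Y,Z) = 0.304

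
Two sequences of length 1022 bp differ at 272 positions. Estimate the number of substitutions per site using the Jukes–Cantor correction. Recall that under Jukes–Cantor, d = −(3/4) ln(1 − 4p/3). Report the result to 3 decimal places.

0.329

p = 272/1022 ≈ 0.266145.
d = −(3/4) ln(1 − 4p/3) = −0.75 ln(1 − 0.35486) = −0.75 ln(0.64514)
  = −0.75 × (-0.438288) = 0.328716 substitutions/site.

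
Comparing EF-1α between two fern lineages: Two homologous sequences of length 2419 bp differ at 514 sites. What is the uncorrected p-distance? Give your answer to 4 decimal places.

0.2125

p = 514/2419 = 0.212484… ≈ 0.2125 (to 4 d.p.).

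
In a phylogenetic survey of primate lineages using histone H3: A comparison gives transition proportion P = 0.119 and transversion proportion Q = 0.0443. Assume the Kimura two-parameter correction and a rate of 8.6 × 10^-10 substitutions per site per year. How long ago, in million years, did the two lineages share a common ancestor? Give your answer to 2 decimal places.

109.91

Under the Kimura two-parameter model, d = −½ ln(1 − 2P − Q) − ¼ ln(1 − 2Q).
1 − 2P − Q = 0.7177, giving −½ ln(0.7177) = 0.165852.
1 − 2Q = 0.9114, giving −¼ ln(0.9114) = 0.023193.
d = 0.165852 + 0.023193 = 0.189045.
Under a molecular clock d = 2μt, so t = d/(2μ) = 0.189045 / (2 × 8.6 × 10^-10) = 109.91 million years.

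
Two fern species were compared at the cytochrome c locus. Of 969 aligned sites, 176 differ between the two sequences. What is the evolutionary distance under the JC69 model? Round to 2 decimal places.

p = 176/969 ≈ 0.181631.
d = −(3/4) ln(1 − 4p/3) = −0.75 ln(1 − 0.242175) = −0.75 ln(0.757825)
  = −0.75 × (-0.277303) = 0.207977 substitutions/site.

0.21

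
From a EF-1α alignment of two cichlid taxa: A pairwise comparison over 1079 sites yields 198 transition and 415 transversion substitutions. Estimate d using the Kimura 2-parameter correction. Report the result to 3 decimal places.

P = 198/1079 ≈ 0.183503 and Q = 415/1079 ≈ 0.384615.
Under the Kimura two-parameter model, d = −½ ln(1 − 2P − Q) − ¼ ln(1 − 2Q).
1 − 2P − Q = 0.248379, giving −½ ln(0.248379) = 0.696400.
1 − 2Q = 0.23077, giving −¼ ln(0.23077) = 0.366583.
d = 0.696400 + 0.366583 = 1.062983.

1.063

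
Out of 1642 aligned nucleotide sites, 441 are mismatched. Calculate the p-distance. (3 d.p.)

p = 441/1642 = 0.268574… ≈ 0.269 (to 3 d.p.).

0.269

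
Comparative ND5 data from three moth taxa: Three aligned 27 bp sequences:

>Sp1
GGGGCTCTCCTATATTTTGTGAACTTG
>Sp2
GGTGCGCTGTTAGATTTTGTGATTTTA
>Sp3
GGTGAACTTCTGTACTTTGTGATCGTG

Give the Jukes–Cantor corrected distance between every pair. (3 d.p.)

d(Sp1,Sp2) = 0.377, d(Sp1,Sp3) = 0.377, d(Sp2,Sp3) = 0.511

Sp1–Sp2: 8/27 sites differ → p ≈ 0.296296, d = −0.75 ln(1 − 0.395061) = 0.376971 ≈ 0.377.
Sp1–Sp3: 8/27 sites differ → p ≈ 0.296296, d = −0.75 ln(1 − 0.395061) = 0.376971 ≈ 0.377.
Sp2–Sp3: 10/27 sites differ → p ≈ 0.37037, d = −0.75 ln(1 − 0.493827) = 0.510658 ≈ 0.511.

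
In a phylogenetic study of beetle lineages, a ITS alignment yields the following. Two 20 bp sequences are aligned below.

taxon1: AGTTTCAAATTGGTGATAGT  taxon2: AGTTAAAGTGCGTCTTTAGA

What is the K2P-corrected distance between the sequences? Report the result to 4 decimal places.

Of 20 sites, 3 differences are transitions and 8 are transversions, so P = 3/20 = 0.15 and Q = 8/20 = 0.4.
Under the Kimura two-parameter model, d = −½ ln(1 − 2P − Q) − ¼ ln(1 − 2Q).
1 − 2P − Q = 0.3, giving −½ ln(0.3) = 0.601986.
1 − 2Q = 0.2, giving −¼ ln(0.2) = 0.402359.
d = 0.601986 + 0.402359 = 1.004345.

1.0043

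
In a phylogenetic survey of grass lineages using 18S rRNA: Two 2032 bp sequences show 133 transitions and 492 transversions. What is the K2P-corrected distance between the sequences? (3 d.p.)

P = 133/2032 ≈ 0.065453 and Q = 492/2032 ≈ 0.242126.
Under the Kimura two-parameter model, d = −½ ln(1 − 2P − Q) − ¼ ln(1 − 2Q).
1 − 2P − Q = 0.626968, giving −½ ln(0.626968) = 0.233430.
1 − 2Q = 0.515748, giving −¼ ln(0.515748) = 0.165534.
d = 0.233430 + 0.165534 = 0.398964.

0.399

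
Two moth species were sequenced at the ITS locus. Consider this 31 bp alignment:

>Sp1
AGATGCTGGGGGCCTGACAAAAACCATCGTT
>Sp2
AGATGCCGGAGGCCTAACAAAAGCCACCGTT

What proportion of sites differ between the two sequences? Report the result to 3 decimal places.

0.161

The sequences differ at 5 of 31 positions (sites 7, 10, 16, 23, 27).
p = 5/31 = 0.161290… ≈ 0.161 (to 3 d.p.).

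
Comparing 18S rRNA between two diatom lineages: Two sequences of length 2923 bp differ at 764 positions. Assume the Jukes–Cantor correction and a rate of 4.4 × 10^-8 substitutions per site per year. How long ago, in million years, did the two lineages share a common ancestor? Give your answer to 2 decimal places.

3.65

p = 764/2923 ≈ 0.261375.
d = −(3/4) ln(1 − 4p/3) = −0.75 ln(1 − 0.3485) = −0.75 ln(0.6515)
  = −0.75 × (-0.428478) = 0.321359 substitutions/site.
Under a molecular clock d = 2μt, so t = d/(2μ) = 0.321359 / (2 × 4.4 × 10^-8) = 3.65 million years.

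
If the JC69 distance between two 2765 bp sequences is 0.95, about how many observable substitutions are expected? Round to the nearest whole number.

Invert JC69: p = (3/4)(1 − e^(−4d/3)) = 0.75 × (1 − e^(-1.266667)) = 0.75 × (1 − 0.281769) = 0.538673.
Expected differing sites = pL ≈ 0.538673 × 2765 = 1489.430845 ≈ 1489.

1489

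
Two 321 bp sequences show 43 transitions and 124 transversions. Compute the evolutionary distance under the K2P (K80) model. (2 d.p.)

0.90

P = 43/321 ≈ 0.133956 and Q = 124/321 ≈ 0.386293.
Under the Kimura two-parameter model, d = −½ ln(1 − 2P − Q) − ¼ ln(1 − 2Q).
1 − 2P − Q = 0.345795, giving −½ ln(0.345795) = 0.530955.
1 − 2Q = 0.227414, giving −¼ ln(0.227414) = 0.370246.
d = 0.530955 + 0.370246 = 0.901201.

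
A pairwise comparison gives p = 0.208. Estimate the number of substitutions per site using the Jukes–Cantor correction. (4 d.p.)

0.2436

d = −(3/4) ln(1 − 4p/3) = −0.75 ln(1 − 0.277333) = −0.75 ln(0.722667)
  = −0.75 × (-0.324807) = 0.243605 substitutions/site.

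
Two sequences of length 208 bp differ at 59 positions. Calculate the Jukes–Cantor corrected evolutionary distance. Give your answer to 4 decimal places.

0.3564

p = 59/208 ≈ 0.283654.
d = −(3/4) ln(1 − 4p/3) = −0.75 ln(1 − 0.378205) = −0.75 ln(0.621795)
  = −0.75 × (-0.475145) = 0.356359 substitutions/site.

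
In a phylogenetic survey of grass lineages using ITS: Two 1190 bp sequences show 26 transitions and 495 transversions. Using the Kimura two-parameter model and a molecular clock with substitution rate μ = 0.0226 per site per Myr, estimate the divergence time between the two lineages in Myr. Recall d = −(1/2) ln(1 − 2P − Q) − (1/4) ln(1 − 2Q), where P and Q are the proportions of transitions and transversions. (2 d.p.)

P = 26/1190 ≈ 0.021849 and Q = 495/1190 ≈ 0.415966.
Under the Kimura two-parameter model, d = −½ ln(1 − 2P − Q) − ¼ ln(1 − 2Q).
1 − 2P − Q = 0.540336, giving −½ ln(0.540336) = 0.307782.
1 − 2Q = 0.168068, giving −¼ ln(0.168068) = 0.445847.
d = 0.307782 + 0.445847 = 0.753629.
Under a molecular clock d = 2μt, so t = d/(2μ) = 0.753629 / (2 × 0.0226) = 16.67 Myr.

16.67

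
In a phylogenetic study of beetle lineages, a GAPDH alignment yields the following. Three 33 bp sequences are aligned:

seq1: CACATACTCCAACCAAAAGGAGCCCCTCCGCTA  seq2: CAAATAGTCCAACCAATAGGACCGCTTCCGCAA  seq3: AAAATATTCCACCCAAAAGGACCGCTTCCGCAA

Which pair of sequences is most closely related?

seq2 and seq3

seq1–seq2: 7/33 differ, p = 0.212, d = 0.249.
seq1–seq3: 8/33 differ, p = 0.242, d = 0.293.
seq2–seq3: 4/33 differ, p = 0.121, d = 0.132.
The smallest distance is between seq2 and seq3.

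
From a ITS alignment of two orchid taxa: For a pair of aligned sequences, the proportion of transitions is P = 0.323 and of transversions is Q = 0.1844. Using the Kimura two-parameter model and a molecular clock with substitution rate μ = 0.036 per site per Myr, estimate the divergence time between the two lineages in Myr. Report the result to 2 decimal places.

Under the Kimura two-parameter model, d = −½ ln(1 − 2P − Q) − ¼ ln(1 − 2Q).
1 − 2P − Q = 0.1696, giving −½ ln(0.1696) = 0.887156.
1 − 2Q = 0.6312, giving −¼ ln(0.6312) = 0.115033.
d = 0.887156 + 0.115033 = 1.002189.
Under a molecular clock d = 2μt, so t = d/(2μ) = 1.002189 / (2 × 0.036) = 13.92 Myr.

13.92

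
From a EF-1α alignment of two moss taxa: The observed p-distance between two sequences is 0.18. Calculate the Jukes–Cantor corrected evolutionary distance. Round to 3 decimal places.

0.206

d = −(3/4) ln(1 − 4p/3) = −0.75 ln(1 − 0.24) = −0.75 ln(0.76)
  = −0.75 × (-0.274437) = 0.205828 substitutions/site.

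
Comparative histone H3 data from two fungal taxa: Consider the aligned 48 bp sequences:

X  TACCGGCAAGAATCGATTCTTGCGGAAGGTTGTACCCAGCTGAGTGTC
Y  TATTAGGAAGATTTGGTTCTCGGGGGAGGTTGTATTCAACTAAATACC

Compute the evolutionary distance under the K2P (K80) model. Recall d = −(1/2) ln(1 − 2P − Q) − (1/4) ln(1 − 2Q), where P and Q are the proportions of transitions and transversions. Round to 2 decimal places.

Of 48 sites, 14 differences are transitions and 3 are transversions, so P = 14/48 ≈ 0.291667 and Q = 3/48 = 0.0625.
Under the Kimura two-parameter model, d = −½ ln(1 − 2P − Q) − ¼ ln(1 − 2Q).
1 − 2P − Q = 0.354166, giving −½ ln(0.354166) = 0.518995.
1 − 2Q = 0.875, giving −¼ ln(0.875) = 0.033383.
d = 0.518995 + 0.033383 = 0.552378.

0.55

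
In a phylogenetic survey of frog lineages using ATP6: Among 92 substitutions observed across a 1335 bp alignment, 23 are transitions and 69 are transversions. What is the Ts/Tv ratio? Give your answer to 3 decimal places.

0.333

R = 23/69 = 0.333333… ≈ 0.333 (to 3 d.p.).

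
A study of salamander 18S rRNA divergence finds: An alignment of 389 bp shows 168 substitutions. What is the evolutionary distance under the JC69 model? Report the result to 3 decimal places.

0.643

p = 168/389 ≈ 0.431877.
d = −(3/4) ln(1 − 4p/3) = −0.75 ln(1 − 0.575836) = −0.75 ln(0.424164)
  = −0.75 × (-0.857635) = 0.643226 substitutions/site.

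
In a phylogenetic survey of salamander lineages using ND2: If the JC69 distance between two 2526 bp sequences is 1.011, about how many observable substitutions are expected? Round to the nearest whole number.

1402

Invert JC69: p = (3/4)(1 − e^(−4d/3)) = 0.75 × (1 − e^(-1.348)) = 0.75 × (1 − 0.259759) = 0.555181.
Expected differing sites = pL ≈ 0.555181 × 2526 = 1402.387206 ≈ 1402.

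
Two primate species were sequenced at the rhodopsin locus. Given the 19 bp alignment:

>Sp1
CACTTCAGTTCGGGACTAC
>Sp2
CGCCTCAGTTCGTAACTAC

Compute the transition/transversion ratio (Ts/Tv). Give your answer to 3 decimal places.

Transitions are A↔G and C↔T; transversions are all other mismatches.
Transitions: 3. Transversions: 1.
R = 3/1 = 3.000.

3.000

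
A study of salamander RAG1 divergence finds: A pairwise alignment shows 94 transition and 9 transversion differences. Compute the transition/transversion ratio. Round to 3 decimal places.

10.444

R = 94/9 = 10.444444… ≈ 10.444 (to 3 d.p.).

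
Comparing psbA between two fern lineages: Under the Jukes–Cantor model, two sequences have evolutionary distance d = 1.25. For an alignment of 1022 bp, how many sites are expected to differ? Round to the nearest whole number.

Invert JC69: p = (3/4)(1 − e^(−4d/3)) = 0.75 × (1 − e^(-1.666667)) = 0.75 × (1 − 0.188876) = 0.608343.
Expected differing sites = pL ≈ 0.608343 × 1022 = 621.726546 ≈ 622.

622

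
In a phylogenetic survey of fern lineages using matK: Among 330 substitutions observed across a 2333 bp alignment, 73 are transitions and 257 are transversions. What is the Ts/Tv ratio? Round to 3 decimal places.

0.284

R = 73/257 = 0.284046… ≈ 0.284 (to 3 d.p.).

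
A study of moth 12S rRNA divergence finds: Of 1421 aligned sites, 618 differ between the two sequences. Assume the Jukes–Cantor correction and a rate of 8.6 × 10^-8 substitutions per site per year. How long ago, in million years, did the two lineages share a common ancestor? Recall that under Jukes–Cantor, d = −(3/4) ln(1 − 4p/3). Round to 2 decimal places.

p = 618/1421 ≈ 0.434905.
d = −(3/4) ln(1 − 4p/3) = −0.75 ln(1 − 0.579873) = −0.75 ln(0.420127)
  = −0.75 × (-0.867198) = 0.650399 substitutions/site.
Under a molecular clock d = 2μt, so t = d/(2μ) = 0.650399 / (2 × 8.6 × 10^-8) = 3.78 million years.

3.78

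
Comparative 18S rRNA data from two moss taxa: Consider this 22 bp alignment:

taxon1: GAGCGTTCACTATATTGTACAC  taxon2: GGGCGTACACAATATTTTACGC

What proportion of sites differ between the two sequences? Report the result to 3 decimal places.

0.227

The sequences differ at 5 of 22 positions (sites 2, 7, 11, 17, 21).
p = 5/22 = 0.227272… ≈ 0.227 (to 3 d.p.).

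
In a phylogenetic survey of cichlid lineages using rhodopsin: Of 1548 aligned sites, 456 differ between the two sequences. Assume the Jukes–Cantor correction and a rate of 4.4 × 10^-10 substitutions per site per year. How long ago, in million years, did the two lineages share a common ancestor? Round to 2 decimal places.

425.15

p = 456/1548 ≈ 0.294574.
d = −(3/4) ln(1 − 4p/3) = −0.75 ln(1 − 0.392765) = −0.75 ln(0.607235)
  = −0.75 × (-0.498839) = 0.374129 substitutions/site.
Under a molecular clock d = 2μt, so t = d/(2μ) = 0.374129 / (2 × 4.4 × 10^-10) = 425.15 million years.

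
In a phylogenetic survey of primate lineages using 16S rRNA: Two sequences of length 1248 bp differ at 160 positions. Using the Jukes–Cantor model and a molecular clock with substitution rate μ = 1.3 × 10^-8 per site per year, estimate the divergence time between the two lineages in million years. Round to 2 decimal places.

p = 160/1248 ≈ 0.128205.
d = −(3/4) ln(1 − 4p/3) = −0.75 ln(1 − 0.17094) = −0.75 ln(0.82906)
  = −0.75 × (-0.187463) = 0.140597 substitutions/site.
Under a molecular clock d = 2μt, so t = d/(2μ) = 0.140597 / (2 × 1.3 × 10^-8) = 5.41 million years.

5.41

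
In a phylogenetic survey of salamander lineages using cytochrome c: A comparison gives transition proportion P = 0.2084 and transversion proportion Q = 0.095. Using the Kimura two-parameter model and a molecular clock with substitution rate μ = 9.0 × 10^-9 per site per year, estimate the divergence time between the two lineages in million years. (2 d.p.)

Under the Kimura two-parameter model, d = −½ ln(1 − 2P − Q) − ¼ ln(1 − 2Q).
1 − 2P − Q = 0.4882, giving −½ ln(0.4882) = 0.358515.
1 − 2Q = 0.81, giving −¼ ln(0.81) = 0.052680.
d = 0.358515 + 0.052680 = 0.411195.
Under a molecular clock d = 2μt, so t = d/(2μ) = 0.411195 / (2 × 9.0 × 10^-9) = 22.84 million years.

22.84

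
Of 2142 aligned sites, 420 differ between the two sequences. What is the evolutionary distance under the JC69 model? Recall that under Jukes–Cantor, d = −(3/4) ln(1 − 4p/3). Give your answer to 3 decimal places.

p = 420/2142 ≈ 0.196078.
d = −(3/4) ln(1 − 4p/3) = −0.75 ln(1 − 0.261437) = −0.75 ln(0.738563)
  = −0.75 × (-0.303049) = 0.227287 substitutions/site.

0.227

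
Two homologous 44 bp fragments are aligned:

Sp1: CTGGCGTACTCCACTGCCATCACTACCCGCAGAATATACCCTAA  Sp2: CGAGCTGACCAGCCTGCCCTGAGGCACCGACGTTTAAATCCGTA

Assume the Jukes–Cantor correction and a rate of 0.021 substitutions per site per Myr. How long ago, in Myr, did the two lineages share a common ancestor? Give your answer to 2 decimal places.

The sequences differ at 22 of 44 sites, so p = 22/44 = 0.5.
d = −(3/4) ln(1 − 4p/3) = −0.75 ln(1 − 0.666667) = −0.75 ln(0.333333)
  = −0.75 × (-1.098613) = 0.823960 substitutions/site.
Under a molecular clock d = 2μt, so t = d/(2μ) = 0.823960 / (2 × 0.021) = 19.62 Myr.

19.62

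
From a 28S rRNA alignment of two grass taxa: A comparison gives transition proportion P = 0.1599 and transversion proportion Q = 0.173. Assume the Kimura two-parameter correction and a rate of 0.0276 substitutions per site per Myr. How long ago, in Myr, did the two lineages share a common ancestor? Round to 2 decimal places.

8.07

Under the Kimura two-parameter model, d = −½ ln(1 − 2P − Q) − ¼ ln(1 − 2Q).
1 − 2P − Q = 0.5072, giving −½ ln(0.5072) = 0.339425.
1 − 2Q = 0.654, giving −¼ ln(0.654) = 0.106162.
d = 0.339425 + 0.106162 = 0.445587.
Under a molecular clock d = 2μt, so t = d/(2μ) = 0.445587 / (2 × 0.0276) = 8.07 Myr.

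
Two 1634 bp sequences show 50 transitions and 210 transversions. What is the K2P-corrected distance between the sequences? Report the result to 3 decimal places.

P = 50/1634 ≈ 0.0306 and Q = 210/1634 ≈ 0.128519.
Under the Kimura two-parameter model, d = −½ ln(1 − 2P − Q) − ¼ ln(1 − 2Q).
1 − 2P − Q = 0.810281, giving −½ ln(0.810281) = 0.105187.
1 − 2Q = 0.742962, giving −¼ ln(0.742962) = 0.074278.
d = 0.105187 + 0.074278 = 0.179465.

0.179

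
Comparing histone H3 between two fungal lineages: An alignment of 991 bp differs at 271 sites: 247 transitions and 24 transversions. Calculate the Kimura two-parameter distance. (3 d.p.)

0.382

P = 247/991 ≈ 0.249243 and Q = 24/991 ≈ 0.024218.
Under the Kimura two-parameter model, d = −½ ln(1 − 2P − Q) − ¼ ln(1 − 2Q).
1 − 2P − Q = 0.477296, giving −½ ln(0.477296) = 0.369809.
1 − 2Q = 0.951564, giving −¼ ln(0.951564) = 0.012412.
d = 0.369809 + 0.012412 = 0.382221.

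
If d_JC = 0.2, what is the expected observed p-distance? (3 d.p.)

p = (3/4)(1 − e^(−4d/3)) = 0.75 × (1 − e^(-0.266667)) = 0.75 × (1 − 0.765928) = 0.175554.

0.176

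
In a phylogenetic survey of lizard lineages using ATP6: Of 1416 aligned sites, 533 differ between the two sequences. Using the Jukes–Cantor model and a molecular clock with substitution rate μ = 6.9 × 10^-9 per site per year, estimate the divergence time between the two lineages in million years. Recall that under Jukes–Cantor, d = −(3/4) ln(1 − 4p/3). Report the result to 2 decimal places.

37.88

p = 533/1416 ≈ 0.376412.
d = −(3/4) ln(1 − 4p/3) = −0.75 ln(1 − 0.501883) = −0.75 ln(0.498117)
  = −0.75 × (-0.696920) = 0.522690 substitutions/site.
Under a molecular clock d = 2μt, so t = d/(2μ) = 0.522690 / (2 × 6.9 × 10^-9) = 37.88 million years.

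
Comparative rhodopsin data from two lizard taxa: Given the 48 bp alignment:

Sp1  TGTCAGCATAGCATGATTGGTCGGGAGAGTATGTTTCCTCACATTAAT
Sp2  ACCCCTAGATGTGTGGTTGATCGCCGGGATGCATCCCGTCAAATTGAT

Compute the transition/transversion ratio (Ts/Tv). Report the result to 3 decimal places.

Transitions are A↔G and C↔T; transversions are all other mismatches.
Transitions: 15. Transversions: 11.
R = 15/11 = 1.363636… ≈ 1.364 (to 3 d.p.).

1.364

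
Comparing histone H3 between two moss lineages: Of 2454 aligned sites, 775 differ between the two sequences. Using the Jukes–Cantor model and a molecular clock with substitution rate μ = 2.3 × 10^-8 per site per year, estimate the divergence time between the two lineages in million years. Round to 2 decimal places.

p = 775/2454 ≈ 0.315811.
d = −(3/4) ln(1 − 4p/3) = −0.75 ln(1 − 0.421081) = −0.75 ln(0.578919)
  = −0.75 × (-0.546593) = 0.409945 substitutions/site.
Under a molecular clock d = 2μt, so t = d/(2μ) = 0.409945 / (2 × 2.3 × 10^-8) = 8.91 million years.

8.91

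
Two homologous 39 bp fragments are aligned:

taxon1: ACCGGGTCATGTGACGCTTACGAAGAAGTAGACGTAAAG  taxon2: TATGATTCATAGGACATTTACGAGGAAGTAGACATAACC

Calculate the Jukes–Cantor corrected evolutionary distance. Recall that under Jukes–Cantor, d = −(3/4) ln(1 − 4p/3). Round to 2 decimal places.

0.44

The sequences differ at 13 of 39 sites, so p = 13/39 ≈ 0.333333.
d = −(3/4) ln(1 − 4p/3) = −0.75 ln(1 − 0.444444) = −0.75 ln(0.555556)
  = −0.75 × (-0.587786) = 0.440840 substitutions/site.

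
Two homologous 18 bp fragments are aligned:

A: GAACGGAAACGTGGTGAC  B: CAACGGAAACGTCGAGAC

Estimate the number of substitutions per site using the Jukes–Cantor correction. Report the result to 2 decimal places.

The sequences differ at 3 of 18 sites (1, 13, 15), so p = 3/18 ≈ 0.166667.
d = −(3/4) ln(1 − 4p/3) = −0.75 ln(1 − 0.222223) = −0.75 ln(0.777777)
  = −0.75 × (-0.251315) = 0.188486 substitutions/site.

0.19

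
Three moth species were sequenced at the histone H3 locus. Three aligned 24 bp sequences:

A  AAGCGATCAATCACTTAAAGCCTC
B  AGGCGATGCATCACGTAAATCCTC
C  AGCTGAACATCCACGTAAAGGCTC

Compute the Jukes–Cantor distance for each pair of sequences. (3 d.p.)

A–B: 5/24 sites differ → p ≈ 0.208333, d = −0.75 ln(1 − 0.277777) = 0.244066 ≈ 0.244.
A–C: 8/24 sites differ → p ≈ 0.333333, d = −0.75 ln(1 − 0.444444) = 0.440839 ≈ 0.441.
B–C: 9/24 sites differ → p = 0.375, d = −0.75 ln(1 − 0.5) = 0.519860 ≈ 0.520.

d(A,B) = 0.244, d(A,C) = 0.441, d(B,C) = 0.520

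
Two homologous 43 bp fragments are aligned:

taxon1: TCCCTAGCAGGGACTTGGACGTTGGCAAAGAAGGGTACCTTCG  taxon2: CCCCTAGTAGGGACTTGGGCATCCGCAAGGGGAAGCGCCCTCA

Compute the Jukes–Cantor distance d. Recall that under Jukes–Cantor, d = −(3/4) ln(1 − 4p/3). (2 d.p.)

The sequences differ at 15 of 43 sites, so p = 15/43 ≈ 0.348837.
d = −(3/4) ln(1 − 4p/3) = −0.75 ln(1 − 0.465116) = −0.75 ln(0.534884)
  = −0.75 × (-0.625705) = 0.469279 substitutions/site.

0.47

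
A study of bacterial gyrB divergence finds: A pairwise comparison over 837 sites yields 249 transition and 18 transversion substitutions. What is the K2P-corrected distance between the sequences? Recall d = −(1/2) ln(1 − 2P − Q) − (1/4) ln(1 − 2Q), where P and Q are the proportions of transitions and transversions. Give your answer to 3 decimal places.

P = 249/837 ≈ 0.297491 and Q = 18/837 ≈ 0.021505.
Under the Kimura two-parameter model, d = −½ ln(1 − 2P − Q) − ¼ ln(1 − 2Q).
1 − 2P − Q = 0.383513, giving −½ ln(0.383513) = 0.479191.
1 − 2Q = 0.95699, giving −¼ ln(0.95699) = 0.010991.
d = 0.479191 + 0.010991 = 0.490182.

0.490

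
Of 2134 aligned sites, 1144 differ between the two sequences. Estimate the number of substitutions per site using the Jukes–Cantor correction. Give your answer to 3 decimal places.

0.941

p = 1144/2134 ≈ 0.536082.
d = −(3/4) ln(1 − 4p/3) = −0.75 ln(1 − 0.714776) = −0.75 ln(0.285224)
  = −0.75 × (-1.254480) = 0.940860 substitutions/site.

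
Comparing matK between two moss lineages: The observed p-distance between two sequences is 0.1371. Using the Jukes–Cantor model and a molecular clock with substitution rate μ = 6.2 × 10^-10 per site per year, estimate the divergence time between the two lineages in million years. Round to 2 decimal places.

d = −(3/4) ln(1 − 4p/3) = −0.75 ln(1 − 0.1828) = −0.75 ln(0.8172)
  = −0.75 × (-0.201871) = 0.151403 substitutions/site.
Under a molecular clock d = 2μt, so t = d/(2μ) = 0.151403 / (2 × 6.2 × 10^-10) = 122.10 million years.

122.10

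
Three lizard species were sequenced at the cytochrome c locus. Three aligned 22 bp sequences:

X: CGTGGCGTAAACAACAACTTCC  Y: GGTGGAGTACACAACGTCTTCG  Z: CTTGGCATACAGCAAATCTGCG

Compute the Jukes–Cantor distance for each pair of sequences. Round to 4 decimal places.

d(X,Y) = 0.3390, d(X,Z) = 0.5913, d(Y,Z) = 0.5913

X–Y: 6/22 sites differ → p ≈ 0.272727, d = −0.75 ln(1 − 0.363636) = 0.338988 ≈ 0.3390.
X–Z: 9/22 sites differ → p ≈ 0.409091, d = −0.75 ln(1 − 0.545455) = 0.591344 ≈ 0.5913.
Y–Z: 9/22 sites differ → p ≈ 0.409091, d = −0.75 ln(1 − 0.545455) = 0.591344 ≈ 0.5913.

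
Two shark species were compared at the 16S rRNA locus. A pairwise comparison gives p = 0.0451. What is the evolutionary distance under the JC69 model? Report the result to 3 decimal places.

0.047

d = −(3/4) ln(1 − 4p/3) = −0.75 ln(1 − 0.060133) = −0.75 ln(0.939867)
  = −0.75 × (-0.062017) = 0.046513 substitutions/site.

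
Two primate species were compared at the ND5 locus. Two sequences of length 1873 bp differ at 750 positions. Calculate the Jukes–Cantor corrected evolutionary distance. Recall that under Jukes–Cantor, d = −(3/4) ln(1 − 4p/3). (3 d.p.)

p = 750/1873 ≈ 0.400427.
d = −(3/4) ln(1 − 4p/3) = −0.75 ln(1 − 0.533903) = −0.75 ln(0.466097)
  = −0.75 × (-0.763362) = 0.572522 substitutions/site.

0.573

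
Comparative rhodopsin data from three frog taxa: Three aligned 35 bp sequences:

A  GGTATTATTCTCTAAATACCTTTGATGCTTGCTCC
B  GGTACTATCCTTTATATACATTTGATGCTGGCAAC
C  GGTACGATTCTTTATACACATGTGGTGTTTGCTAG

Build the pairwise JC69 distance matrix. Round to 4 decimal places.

A–B: 8/35 sites differ → p ≈ 0.228571, d = −0.75 ln(1 − 0.304761) = 0.272625 ≈ 0.2726.
A–C: 11/35 sites differ → p ≈ 0.314286, d = −0.75 ln(1 − 0.419048) = 0.407315 ≈ 0.4073.
B–C: 9/35 sites differ → p ≈ 0.257143, d = −0.75 ln(1 − 0.342857) = 0.314890 ≈ 0.3149.

d(A,B) = 0.2726, d(A,C) = 0.4073, d(B,C) = 0.3149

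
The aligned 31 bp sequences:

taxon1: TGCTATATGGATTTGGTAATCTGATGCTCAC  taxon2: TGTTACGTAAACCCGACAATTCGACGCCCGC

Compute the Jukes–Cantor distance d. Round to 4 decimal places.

0.7771

The sequences differ at 15 of 31 sites, so p = 15/31 ≈ 0.483871.
d = −(3/4) ln(1 − 4p/3) = −0.75 ln(1 − 0.645161) = −0.75 ln(0.354839)
  = −0.75 × (-1.036091) = 0.777068 substitutions/site.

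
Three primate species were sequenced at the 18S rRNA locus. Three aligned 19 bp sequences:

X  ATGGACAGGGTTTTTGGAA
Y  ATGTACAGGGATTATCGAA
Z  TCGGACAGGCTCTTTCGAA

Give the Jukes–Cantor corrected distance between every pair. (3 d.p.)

X–Y: 4/19 sites differ → p ≈ 0.210526, d = −0.75 ln(1 − 0.280701) = 0.247109 ≈ 0.247.
X–Z: 5/19 sites differ → p ≈ 0.263158, d = −0.75 ln(1 − 0.350877) = 0.324100 ≈ 0.324.
Y–Z: 7/19 sites differ → p ≈ 0.368421, d = −0.75 ln(1 − 0.491228) = 0.506816 ≈ 0.507.

d(X,Y) = 0.247, d(X,Z) = 0.324, d(Y,Z) = 0.507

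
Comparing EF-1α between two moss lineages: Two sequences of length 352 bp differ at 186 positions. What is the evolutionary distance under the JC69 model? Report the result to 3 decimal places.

p = 186/352 ≈ 0.528409.
d = −(3/4) ln(1 − 4p/3) = −0.75 ln(1 − 0.704545) = −0.75 ln(0.295455)
  = −0.75 × (-1.219239) = 0.914429 substitutions/site.

0.914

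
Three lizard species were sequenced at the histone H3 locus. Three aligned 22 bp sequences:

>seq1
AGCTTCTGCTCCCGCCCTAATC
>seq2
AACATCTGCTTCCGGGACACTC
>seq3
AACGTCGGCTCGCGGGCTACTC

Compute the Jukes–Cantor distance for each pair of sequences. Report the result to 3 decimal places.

seq1–seq2: 8/22 sites differ → p ≈ 0.363636, d = −0.75 ln(1 − 0.484848) = 0.497470 ≈ 0.497.
seq1–seq3: 7/22 sites differ → p ≈ 0.318182, d = −0.75 ln(1 − 0.424243) = 0.414052 ≈ 0.414.
seq2–seq3: 6/22 sites differ → p ≈ 0.272727, d = −0.75 ln(1 − 0.363636) = 0.338988 ≈ 0.339.

d(seq1,seq2) = 0.497, d(seq1,seq3) = 0.414, d(seq2,seq3) = 0.339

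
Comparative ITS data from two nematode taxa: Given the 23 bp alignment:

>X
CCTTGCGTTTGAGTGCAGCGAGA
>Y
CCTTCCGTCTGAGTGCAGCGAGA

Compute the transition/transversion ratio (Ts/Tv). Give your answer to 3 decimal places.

Transitions are A↔G and C↔T; transversions are all other mismatches.
Transitions: 1. Transversions: 1.
R = 1/1 = 1.000.

1.000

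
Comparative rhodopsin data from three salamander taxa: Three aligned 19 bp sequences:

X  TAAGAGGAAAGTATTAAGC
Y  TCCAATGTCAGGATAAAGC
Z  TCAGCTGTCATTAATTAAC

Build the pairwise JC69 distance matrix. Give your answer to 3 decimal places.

d(X,Y) = 0.618, d(X,Z) = 0.749, d(Y,Z) = 0.749

X–Y: 8/19 sites differ → p ≈ 0.421053, d = −0.75 ln(1 − 0.561404) = 0.618132 ≈ 0.618.
X–Z: 9/19 sites differ → p ≈ 0.473684, d = −0.75 ln(1 − 0.631579) = 0.748897 ≈ 0.749.
Y–Z: 9/19 sites differ → p ≈ 0.473684, d = −0.75 ln(1 − 0.631579) = 0.748897 ≈ 0.749.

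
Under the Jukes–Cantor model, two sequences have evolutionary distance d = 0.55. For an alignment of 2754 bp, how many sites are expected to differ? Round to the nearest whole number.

Invert JC69: p = (3/4)(1 − e^(−4d/3)) = 0.75 × (1 − e^(-0.733333)) = 0.75 × (1 − 0.480305) = 0.389771.
Expected differing sites = pL ≈ 0.389771 × 2754 = 1073.429334 ≈ 1073.

1073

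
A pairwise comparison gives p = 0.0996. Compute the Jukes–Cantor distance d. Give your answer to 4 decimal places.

0.1069

d = −(3/4) ln(1 − 4p/3) = −0.75 ln(1 − 0.1328) = −0.75 ln(0.8672)
  = −0.75 × (-0.142486) = 0.106865 substitutions/site.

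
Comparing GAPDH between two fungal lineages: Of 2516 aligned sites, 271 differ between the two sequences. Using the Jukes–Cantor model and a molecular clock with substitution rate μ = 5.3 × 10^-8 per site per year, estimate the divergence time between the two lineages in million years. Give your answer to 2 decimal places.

1.10

p = 271/2516 ≈ 0.107711.
d = −(3/4) ln(1 − 4p/3) = −0.75 ln(1 − 0.143615) = −0.75 ln(0.856385)
  = −0.75 × (-0.155035) = 0.116276 substitutions/site.
Under a molecular clock d = 2μt, so t = d/(2μ) = 0.116276 / (2 × 5.3 × 10^-8) = 1.10 million years.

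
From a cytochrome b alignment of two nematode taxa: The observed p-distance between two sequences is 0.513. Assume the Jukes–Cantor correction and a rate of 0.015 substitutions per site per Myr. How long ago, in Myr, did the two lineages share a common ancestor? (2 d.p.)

d = −(3/4) ln(1 − 4p/3) = −0.75 ln(1 − 0.684) = −0.75 ln(0.316)
  = −0.75 × (-1.152013) = 0.864010 substitutions/site.
Under a molecular clock d = 2μt, so t = d/(2μ) = 0.864010 / (2 × 0.015) = 28.80 Myr.

28.80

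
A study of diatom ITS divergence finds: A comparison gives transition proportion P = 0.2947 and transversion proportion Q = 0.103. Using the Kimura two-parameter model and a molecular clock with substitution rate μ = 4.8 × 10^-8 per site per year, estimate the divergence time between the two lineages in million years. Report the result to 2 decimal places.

6.74

Under the Kimura two-parameter model, d = −½ ln(1 − 2P − Q) − ¼ ln(1 − 2Q).
1 − 2P − Q = 0.3076, giving −½ ln(0.3076) = 0.589478.
1 − 2Q = 0.794, giving −¼ ln(0.794) = 0.057668.
d = 0.589478 + 0.057668 = 0.647146.
Under a molecular clock d = 2μt, so t = d/(2μ) = 0.647146 / (2 × 4.8 × 10^-8) = 6.74 million years.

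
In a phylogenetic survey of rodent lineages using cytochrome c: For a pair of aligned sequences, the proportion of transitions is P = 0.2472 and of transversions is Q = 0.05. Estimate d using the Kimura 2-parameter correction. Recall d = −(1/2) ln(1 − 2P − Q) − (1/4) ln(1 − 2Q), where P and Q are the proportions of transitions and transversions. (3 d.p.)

Under the Kimura two-parameter model, d = −½ ln(1 − 2P − Q) − ¼ ln(1 − 2Q).
1 − 2P − Q = 0.4556, giving −½ ln(0.4556) = 0.393070.
1 − 2Q = 0.9, giving −¼ ln(0.9) = 0.026340.
d = 0.393070 + 0.026340 = 0.419410.

0.419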